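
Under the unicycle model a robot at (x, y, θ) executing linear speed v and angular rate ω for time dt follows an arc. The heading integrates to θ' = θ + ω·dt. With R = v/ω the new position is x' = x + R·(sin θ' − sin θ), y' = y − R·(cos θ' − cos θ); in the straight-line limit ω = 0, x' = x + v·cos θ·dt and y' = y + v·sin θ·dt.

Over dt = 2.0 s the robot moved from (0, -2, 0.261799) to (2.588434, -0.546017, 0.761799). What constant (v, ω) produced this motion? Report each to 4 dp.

v = 1.5000, ω = 0.2500

Δθ = 0.761799 − 0.261799 = 0.500000
ω = Δθ/dt = 0.500000/2.0 = 0.2500
R = Δx/(sin θ' − sin θ) = 6.0000
v = R·ω = 6.0000·0.2500 = 1.5000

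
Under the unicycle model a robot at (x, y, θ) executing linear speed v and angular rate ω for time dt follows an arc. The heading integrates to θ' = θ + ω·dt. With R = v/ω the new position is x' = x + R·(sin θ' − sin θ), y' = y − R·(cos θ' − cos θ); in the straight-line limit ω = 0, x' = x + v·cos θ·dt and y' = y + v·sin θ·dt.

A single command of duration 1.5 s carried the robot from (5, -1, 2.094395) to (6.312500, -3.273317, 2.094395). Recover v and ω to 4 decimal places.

v = -1.7500, ω = 0.0000

Δθ = 2.094395 − 2.094395 = 0.000000
ω = Δθ/dt = 0.000000/1.5 = 0.0000
ω = 0 → v = (Δx·cos θ + Δy·sin θ)/dt = -1.7500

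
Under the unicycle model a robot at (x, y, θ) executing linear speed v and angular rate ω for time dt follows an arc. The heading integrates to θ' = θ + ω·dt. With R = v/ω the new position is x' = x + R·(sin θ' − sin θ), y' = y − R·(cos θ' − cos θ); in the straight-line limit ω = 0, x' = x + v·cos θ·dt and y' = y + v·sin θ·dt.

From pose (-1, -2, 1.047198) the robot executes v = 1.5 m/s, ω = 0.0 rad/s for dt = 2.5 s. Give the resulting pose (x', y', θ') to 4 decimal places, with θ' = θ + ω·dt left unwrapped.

(0.8750, 1.2476, 1.0472)

θ' = 1.0472 + 0.0·2.5 = 1.0472
ω = 0 → straight: x' = -1 + 1.5·cos(1.0472)·2.5 = 0.8750
y' = -2 + 1.5·sin(1.0472)·2.5 = 1.2476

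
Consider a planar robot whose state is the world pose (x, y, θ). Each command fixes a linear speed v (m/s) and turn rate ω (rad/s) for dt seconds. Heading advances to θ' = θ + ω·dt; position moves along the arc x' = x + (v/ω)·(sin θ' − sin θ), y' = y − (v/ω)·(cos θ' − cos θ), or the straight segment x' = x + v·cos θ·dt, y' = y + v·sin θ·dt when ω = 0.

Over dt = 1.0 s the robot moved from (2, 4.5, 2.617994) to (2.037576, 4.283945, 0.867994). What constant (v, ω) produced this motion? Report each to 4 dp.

v = -0.2500, ω = -1.7500

Δθ = 0.867994 − 2.617994 = -1.750000
ω = Δθ/dt = -1.750000/1.0 = -1.7500
R = −Δy/(cos θ' − cos θ) = 0.1429
v = R·ω = 0.1429·-1.7500 = -0.2500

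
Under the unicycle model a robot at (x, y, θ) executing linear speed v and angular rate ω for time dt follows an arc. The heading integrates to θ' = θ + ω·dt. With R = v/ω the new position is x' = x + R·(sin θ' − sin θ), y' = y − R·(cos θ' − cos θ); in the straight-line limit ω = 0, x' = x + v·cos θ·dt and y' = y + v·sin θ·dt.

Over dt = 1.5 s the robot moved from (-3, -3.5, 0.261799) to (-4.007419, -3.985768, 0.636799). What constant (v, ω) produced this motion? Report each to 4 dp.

v = -0.7500, ω = 0.2500

Δθ = 0.636799 − 0.261799 = 0.375000
ω = Δθ/dt = 0.375000/1.5 = 0.2500
R = Δx/(sin θ' − sin θ) = -3.0000
v = R·ω = -3.0000·0.2500 = -0.7500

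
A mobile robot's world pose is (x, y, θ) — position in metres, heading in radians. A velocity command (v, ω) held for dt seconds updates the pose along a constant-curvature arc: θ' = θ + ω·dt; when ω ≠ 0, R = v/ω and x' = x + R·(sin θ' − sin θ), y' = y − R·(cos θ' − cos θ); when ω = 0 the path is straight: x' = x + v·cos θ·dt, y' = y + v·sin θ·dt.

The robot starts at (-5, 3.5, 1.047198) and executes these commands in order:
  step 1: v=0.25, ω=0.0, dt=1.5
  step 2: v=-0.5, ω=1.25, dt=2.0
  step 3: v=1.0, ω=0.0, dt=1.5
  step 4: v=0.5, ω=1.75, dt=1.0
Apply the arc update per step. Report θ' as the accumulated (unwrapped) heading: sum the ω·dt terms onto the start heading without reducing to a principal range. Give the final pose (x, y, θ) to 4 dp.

step 1: θ'=1.0472 (straight) → pose (-4.8125, 3.8248, 1.0472)
step 2: θ'=3.5472 (R=-0.4000) → pose (-4.3083, 3.2572, 3.5472)
step 3: θ'=3.5472 (straight) → pose (-5.6866, 2.6654, 3.5472)
step 4: θ'=5.2972 (R=0.2857) → pose (-5.8121, 2.2451, 5.2972)

(-5.8121, 2.2451, 5.2972)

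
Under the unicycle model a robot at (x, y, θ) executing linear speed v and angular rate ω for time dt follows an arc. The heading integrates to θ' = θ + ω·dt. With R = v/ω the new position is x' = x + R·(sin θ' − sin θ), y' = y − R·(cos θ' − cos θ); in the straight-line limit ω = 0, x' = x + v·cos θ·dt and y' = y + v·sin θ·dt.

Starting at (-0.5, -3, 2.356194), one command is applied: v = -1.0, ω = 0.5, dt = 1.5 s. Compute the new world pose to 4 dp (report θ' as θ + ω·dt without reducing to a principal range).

θ' = 2.3562 + 0.5·1.5 = 3.1062
R = v/ω = -1.0/0.5 = -2.0000
x' = -0.5 + -2.0000·(sin 3.1062 − sin 2.3562) = 0.8434
y' = -3 − -2.0000·(cos 3.1062 − cos 2.3562) = -3.5845

(0.8434, -3.5845, 3.1062)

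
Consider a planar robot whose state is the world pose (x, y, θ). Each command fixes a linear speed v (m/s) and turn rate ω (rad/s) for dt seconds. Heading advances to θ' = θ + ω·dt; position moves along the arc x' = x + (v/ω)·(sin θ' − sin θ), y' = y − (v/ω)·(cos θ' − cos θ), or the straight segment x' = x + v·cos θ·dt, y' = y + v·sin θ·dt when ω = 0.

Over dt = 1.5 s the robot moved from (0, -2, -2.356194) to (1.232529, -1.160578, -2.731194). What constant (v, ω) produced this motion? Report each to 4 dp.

Δθ = -2.731194 − -2.356194 = -0.375000
ω = Δθ/dt = -0.375000/1.5 = -0.2500
R = Δx/(sin θ' − sin θ) = 4.0000
v = R·ω = 4.0000·-0.2500 = -1.0000

v = -1.0000, ω = -0.2500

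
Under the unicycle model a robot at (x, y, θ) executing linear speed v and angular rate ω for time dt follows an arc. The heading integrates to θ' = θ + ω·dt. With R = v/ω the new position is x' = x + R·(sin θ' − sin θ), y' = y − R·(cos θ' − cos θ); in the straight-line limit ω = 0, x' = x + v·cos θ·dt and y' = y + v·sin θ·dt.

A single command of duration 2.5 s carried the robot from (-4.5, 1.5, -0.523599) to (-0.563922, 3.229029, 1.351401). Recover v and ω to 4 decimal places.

Δθ = 1.351401 − -0.523599 = 1.875000
ω = Δθ/dt = 1.875000/2.5 = 0.7500
R = Δx/(sin θ' − sin θ) = 2.6667
v = R·ω = 2.6667·0.7500 = 2.0000

v = 2.0000, ω = 0.7500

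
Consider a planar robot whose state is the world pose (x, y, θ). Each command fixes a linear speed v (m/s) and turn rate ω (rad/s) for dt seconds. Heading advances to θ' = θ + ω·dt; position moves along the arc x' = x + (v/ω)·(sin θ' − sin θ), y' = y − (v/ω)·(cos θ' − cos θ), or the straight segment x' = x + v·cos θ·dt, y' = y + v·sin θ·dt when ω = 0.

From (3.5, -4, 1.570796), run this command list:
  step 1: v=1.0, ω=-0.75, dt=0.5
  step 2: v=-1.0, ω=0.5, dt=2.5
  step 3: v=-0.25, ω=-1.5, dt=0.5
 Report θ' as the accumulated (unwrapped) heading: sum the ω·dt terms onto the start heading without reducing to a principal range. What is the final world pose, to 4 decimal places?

step 1: θ'=1.1958 (R=-1.3333) → pose (3.5927, -3.5116, 1.1958)
step 2: θ'=2.4458 (R=-2.0000) → pose (4.1717, -5.7793, 2.4458)
step 3: θ'=1.6958 (R=0.1667) → pose (4.2302, -5.8864, 1.6958)

(4.2302, -5.8864, 1.6958)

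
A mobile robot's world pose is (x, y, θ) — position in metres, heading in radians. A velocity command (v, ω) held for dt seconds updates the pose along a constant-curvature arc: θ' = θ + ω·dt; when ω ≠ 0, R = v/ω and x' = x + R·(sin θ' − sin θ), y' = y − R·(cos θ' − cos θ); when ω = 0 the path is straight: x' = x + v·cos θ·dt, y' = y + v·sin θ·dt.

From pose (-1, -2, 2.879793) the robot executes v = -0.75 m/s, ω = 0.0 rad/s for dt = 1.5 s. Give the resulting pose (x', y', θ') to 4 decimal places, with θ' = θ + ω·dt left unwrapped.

(0.0867, -2.2912, 2.8798)

θ' = 2.8798 + 0.0·1.5 = 2.8798
ω = 0 → straight: x' = -1 + -0.75·cos(2.8798)·1.5 = 0.0867
y' = -2 + -0.75·sin(2.8798)·1.5 = -2.2912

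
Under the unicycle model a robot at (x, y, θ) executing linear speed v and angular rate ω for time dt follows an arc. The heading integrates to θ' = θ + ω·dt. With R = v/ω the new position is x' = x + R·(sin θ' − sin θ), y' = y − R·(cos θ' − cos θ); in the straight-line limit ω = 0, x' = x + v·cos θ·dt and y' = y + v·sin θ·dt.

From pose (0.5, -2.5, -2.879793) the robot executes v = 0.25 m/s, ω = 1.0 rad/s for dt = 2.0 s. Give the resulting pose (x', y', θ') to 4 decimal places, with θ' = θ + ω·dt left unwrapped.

(0.3721, -2.9008, -0.8798)

θ' = -2.8798 + 1.0·2.0 = -0.8798
R = v/ω = 0.25/1.0 = 0.2500
x' = 0.5 + 0.2500·(sin -0.8798 − sin -2.8798) = 0.3721
y' = -2.5 − 0.2500·(cos -0.8798 − cos -2.8798) = -2.9008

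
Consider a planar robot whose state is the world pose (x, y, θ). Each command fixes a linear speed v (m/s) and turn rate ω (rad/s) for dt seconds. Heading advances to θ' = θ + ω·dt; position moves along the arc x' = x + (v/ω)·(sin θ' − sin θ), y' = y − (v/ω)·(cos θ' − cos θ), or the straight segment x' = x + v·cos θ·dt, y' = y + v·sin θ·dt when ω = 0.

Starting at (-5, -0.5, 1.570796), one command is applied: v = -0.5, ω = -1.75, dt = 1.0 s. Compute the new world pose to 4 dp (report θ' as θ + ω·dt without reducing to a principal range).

θ' = 1.5708 + -1.75·1.0 = -0.1792
R = v/ω = -0.5/-1.75 = 0.2857
x' = -5 + 0.2857·(sin -0.1792 − sin 1.5708) = -5.3366
y' = -0.5 − 0.2857·(cos -0.1792 − cos 1.5708) = -0.7811

(-5.3366, -0.7811, -0.1792)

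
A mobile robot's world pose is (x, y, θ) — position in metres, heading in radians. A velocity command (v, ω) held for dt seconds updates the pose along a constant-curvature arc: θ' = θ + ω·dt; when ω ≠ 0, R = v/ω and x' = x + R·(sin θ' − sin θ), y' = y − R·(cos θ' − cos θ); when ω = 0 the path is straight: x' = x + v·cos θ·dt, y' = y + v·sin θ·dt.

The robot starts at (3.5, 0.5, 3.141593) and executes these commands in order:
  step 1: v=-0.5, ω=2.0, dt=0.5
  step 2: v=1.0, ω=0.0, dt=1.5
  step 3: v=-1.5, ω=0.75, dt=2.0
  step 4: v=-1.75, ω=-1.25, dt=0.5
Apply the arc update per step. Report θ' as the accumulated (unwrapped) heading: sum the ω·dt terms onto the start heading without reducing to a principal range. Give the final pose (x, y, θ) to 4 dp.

step 1: θ'=4.1416 (R=-0.2500) → pose (3.7104, 0.6149, 4.1416)
step 2: θ'=4.1416 (straight) → pose (2.8999, -0.6473, 4.1416)
step 3: θ'=5.6416 (R=-2.0000) → pose (2.4139, 2.0356, 5.6416)
step 4: θ'=5.0166 (R=1.4000) → pose (1.9161, 2.7379, 5.0166)

(1.9161, 2.7379, 5.0166)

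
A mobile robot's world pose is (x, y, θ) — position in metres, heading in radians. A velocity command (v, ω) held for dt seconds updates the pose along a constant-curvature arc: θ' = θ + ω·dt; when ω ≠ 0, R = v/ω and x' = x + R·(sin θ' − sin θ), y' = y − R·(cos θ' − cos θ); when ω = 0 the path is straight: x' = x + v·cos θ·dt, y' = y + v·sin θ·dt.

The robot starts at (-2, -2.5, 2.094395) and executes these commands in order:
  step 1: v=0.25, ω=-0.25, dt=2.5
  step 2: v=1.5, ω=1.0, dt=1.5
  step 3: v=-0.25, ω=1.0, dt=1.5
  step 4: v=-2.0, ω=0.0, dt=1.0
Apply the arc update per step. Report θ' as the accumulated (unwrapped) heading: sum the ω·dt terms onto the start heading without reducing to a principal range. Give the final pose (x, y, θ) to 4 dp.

(-2.5974, 1.8583, 4.4694)

step 1: θ'=1.4694 (R=-1.0000) → pose (-2.1288, -1.8988, 1.4694)
step 2: θ'=2.9694 (R=1.5000) → pose (-3.3641, -0.2691, 2.9694)
step 3: θ'=4.4694 (R=-0.2500) → pose (-3.0786, -0.0830, 4.4694)
step 4: θ'=4.4694 (straight) → pose (-2.5974, 1.8583, 4.4694)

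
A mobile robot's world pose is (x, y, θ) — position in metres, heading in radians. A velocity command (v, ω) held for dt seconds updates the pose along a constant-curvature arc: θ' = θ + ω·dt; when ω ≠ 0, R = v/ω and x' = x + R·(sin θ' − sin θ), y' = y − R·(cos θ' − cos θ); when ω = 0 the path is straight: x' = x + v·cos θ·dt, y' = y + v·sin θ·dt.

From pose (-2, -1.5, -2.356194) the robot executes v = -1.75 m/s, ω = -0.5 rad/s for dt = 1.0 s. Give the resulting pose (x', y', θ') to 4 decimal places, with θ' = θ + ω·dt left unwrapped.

θ' = -2.3562 + -0.5·1.0 = -2.8562
R = v/ω = -1.75/-0.5 = 3.5000
x' = -2 + 3.5000·(sin -2.8562 − sin -2.3562) = -0.5105
y' = -1.5 − 3.5000·(cos -2.8562 − cos -2.3562) = -0.6164

(-0.5105, -0.6164, -2.8562)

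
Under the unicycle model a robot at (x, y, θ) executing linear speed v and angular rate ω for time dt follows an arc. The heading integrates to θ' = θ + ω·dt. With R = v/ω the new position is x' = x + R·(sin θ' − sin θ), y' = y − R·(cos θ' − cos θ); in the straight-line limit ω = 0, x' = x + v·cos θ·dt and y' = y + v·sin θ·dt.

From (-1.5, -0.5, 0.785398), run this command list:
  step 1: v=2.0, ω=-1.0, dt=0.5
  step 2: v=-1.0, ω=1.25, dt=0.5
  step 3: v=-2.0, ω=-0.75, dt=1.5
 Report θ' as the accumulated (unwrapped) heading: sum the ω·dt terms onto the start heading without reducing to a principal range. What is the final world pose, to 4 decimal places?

step 1: θ'=0.2854 (R=-2.0000) → pose (-0.6489, 0.0049, 0.2854)
step 2: θ'=0.9104 (R=-0.8000) → pose (-1.0554, -0.2720, 0.9104)
step 3: θ'=-0.2146 (R=2.6667) → pose (-3.7293, -1.2417, -0.2146)

(-3.7293, -1.2417, -0.2146)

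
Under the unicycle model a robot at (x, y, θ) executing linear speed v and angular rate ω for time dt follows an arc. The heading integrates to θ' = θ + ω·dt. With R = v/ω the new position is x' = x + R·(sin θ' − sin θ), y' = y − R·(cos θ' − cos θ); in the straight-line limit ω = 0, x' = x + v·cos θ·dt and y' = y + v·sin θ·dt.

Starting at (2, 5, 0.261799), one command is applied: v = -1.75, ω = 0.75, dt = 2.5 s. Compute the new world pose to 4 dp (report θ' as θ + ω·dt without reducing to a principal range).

θ' = 0.2618 + 0.75·2.5 = 2.1368
R = v/ω = -1.75/0.75 = -2.3333
x' = 2 + -2.3333·(sin 2.1368 − sin 0.2618) = 0.6345
y' = 5 − -2.3333·(cos 2.1368 − cos 0.2618) = 1.4949

(0.6345, 1.4949, 2.1368)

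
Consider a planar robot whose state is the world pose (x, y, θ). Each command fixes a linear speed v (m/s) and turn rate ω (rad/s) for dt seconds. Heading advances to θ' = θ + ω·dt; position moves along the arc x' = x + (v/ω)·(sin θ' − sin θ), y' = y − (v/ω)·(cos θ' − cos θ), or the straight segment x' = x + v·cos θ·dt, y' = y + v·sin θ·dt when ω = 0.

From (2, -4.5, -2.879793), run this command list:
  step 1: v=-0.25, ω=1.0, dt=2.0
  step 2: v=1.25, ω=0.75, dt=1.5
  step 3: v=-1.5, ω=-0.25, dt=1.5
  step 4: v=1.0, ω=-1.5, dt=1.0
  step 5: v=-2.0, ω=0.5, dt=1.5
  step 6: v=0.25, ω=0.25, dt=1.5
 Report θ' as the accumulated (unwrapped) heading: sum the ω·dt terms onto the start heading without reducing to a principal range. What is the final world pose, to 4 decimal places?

(1.5394, -2.9361, -0.5048)

step 1: θ'=-0.8798 (R=-0.2500) → pose (2.1279, -4.0992, -0.8798)
step 2: θ'=0.2452 (R=1.6667) → pose (3.8169, -4.6538, 0.2452)
step 3: θ'=-0.1298 (R=6.0000) → pose (1.5838, -4.7828, -0.1298)
step 4: θ'=-1.6298 (R=-0.6667) → pose (2.1630, -5.4832, -1.6298)
step 5: θ'=-0.8798 (R=-4.0000) → pose (1.2524, -2.6981, -0.8798)
step 6: θ'=-0.5048 (R=1.0000) → pose (1.5394, -2.9361, -0.5048)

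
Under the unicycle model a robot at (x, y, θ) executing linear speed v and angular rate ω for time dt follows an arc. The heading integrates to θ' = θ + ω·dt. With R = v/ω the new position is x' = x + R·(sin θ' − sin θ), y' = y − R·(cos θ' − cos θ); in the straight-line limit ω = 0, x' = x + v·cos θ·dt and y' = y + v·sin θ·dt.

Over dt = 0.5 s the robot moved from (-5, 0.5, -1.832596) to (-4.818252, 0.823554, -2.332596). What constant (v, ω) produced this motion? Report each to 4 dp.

Δθ = -2.332596 − -1.832596 = -0.500000
ω = Δθ/dt = -0.500000/0.5 = -1.0000
R = −Δy/(cos θ' − cos θ) = 0.7500
v = R·ω = 0.7500·-1.0000 = -0.7500

v = -0.7500, ω = -1.0000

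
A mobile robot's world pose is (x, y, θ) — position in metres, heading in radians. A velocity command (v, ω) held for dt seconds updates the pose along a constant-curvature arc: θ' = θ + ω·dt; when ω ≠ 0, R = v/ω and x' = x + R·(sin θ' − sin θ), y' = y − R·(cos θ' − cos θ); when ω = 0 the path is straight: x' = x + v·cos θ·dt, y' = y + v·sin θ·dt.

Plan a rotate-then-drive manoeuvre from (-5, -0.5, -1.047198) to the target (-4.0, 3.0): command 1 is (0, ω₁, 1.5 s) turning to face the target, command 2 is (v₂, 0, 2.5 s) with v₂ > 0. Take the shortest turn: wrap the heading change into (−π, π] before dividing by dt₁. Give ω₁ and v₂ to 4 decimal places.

heading to target = atan2(3−-0.5, -4−-5) = 1.2925
Δθ = wrap(1.2925 − -1.0472) = 2.3397; ω₁ = Δθ/dt₁ = 1.5598
distance = √((-4−-5)² + (3−-0.5)²) = 3.6401; v₂ = distance/dt₂ = 1.4560

ω₁ = 1.5598, v₂ = 1.4560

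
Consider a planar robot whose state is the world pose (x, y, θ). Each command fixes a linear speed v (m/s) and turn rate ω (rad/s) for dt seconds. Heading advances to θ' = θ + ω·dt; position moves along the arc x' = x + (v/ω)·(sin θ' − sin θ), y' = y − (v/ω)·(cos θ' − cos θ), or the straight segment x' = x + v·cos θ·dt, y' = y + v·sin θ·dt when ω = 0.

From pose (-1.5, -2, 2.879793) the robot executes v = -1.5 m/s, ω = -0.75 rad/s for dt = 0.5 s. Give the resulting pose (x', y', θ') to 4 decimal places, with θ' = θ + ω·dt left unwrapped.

(-0.8284, -2.3238, 2.5048)

θ' = 2.8798 + -0.75·0.5 = 2.5048
R = v/ω = -1.5/-0.75 = 2.0000
x' = -1.5 + 2.0000·(sin 2.5048 − sin 2.8798) = -0.8284
y' = -2 − 2.0000·(cos 2.5048 − cos 2.8798) = -2.3238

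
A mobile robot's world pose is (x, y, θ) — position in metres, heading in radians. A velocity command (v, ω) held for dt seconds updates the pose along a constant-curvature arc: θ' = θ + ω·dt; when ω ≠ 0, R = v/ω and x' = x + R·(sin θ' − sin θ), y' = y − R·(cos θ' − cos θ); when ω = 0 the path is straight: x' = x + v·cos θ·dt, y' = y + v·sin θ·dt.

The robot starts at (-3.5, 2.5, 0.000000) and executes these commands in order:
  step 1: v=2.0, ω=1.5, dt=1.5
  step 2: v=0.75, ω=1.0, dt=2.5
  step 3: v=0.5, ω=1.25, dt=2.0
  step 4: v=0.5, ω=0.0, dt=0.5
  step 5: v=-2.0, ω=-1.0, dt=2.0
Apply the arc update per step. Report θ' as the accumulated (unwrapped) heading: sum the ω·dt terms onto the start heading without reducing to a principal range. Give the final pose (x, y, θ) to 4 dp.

step 1: θ'=2.2500 (R=1.3333) → pose (-2.4626, 4.6709, 2.2500)
step 2: θ'=4.7500 (R=0.7500) → pose (-3.7956, 4.1716, 4.7500)
step 3: θ'=7.2500 (R=0.4000) → pose (-3.0666, 3.9594, 7.2500)
step 4: θ'=7.2500 (straight) → pose (-2.9247, 4.1652, 7.2500)
step 5: θ'=5.2500 (R=2.0000) → pose (-6.2887, 4.2769, 5.2500)

(-6.2887, 4.2769, 5.2500)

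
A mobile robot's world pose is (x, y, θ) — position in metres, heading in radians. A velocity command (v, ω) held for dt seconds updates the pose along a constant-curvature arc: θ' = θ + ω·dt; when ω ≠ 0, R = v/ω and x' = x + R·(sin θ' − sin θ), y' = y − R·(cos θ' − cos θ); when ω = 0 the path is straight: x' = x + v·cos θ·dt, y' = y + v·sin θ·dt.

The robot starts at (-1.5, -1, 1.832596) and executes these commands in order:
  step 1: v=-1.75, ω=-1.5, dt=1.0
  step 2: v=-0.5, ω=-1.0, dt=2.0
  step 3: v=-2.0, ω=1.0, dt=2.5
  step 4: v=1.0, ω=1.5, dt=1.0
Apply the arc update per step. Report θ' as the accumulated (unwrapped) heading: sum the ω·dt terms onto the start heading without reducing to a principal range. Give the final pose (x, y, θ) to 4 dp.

step 1: θ'=0.3326 (R=1.1667) → pose (-2.2460, -2.4047, 0.3326)
step 2: θ'=-1.6674 (R=0.5000) → pose (-2.9069, -1.8839, -1.6674)
step 3: θ'=0.8326 (R=-2.0000) → pose (-6.3770, -0.3450, 0.8326)
step 4: θ'=2.3326 (R=0.6667) → pose (-6.3877, 0.5638, 2.3326)

(-6.3877, 0.5638, 2.3326)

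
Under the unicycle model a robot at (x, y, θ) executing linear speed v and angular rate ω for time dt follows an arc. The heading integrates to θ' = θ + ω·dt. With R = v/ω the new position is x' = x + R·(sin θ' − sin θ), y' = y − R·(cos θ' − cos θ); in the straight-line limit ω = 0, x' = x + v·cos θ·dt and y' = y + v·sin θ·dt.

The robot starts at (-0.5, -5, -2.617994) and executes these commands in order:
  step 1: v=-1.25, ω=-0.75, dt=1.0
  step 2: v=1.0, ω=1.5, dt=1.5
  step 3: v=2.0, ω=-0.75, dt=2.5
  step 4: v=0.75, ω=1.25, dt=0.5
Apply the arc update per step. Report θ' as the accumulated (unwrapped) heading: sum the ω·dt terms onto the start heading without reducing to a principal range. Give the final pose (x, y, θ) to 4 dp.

step 1: θ'=-3.3680 (R=1.6667) → pose (0.7075, -4.8192, -3.3680)
step 2: θ'=-1.1180 (R=0.6667) → pose (-0.0417, -5.7606, -1.1180)
step 3: θ'=-2.9930 (R=-2.6667) → pose (-2.0448, -9.5645, -2.9930)
step 4: θ'=-2.3680 (R=0.6000) → pose (-2.3752, -9.7286, -2.3680)

(-2.3752, -9.7286, -2.3680)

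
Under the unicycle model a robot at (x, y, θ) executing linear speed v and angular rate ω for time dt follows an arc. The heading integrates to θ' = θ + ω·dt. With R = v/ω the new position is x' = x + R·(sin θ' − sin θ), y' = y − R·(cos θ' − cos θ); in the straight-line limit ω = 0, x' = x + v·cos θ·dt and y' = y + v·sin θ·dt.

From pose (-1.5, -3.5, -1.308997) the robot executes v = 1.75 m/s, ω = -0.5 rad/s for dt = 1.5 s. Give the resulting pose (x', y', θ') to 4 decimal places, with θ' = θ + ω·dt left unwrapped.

θ' = -1.3090 + -0.5·1.5 = -2.0590
R = v/ω = 1.75/-0.5 = -3.5000
x' = -1.5 + -3.5000·(sin -2.0590 − sin -1.3090) = -1.7896
y' = -3.5 − -3.5000·(cos -2.0590 − cos -1.3090) = -6.0475

(-1.7896, -6.0475, -2.0590)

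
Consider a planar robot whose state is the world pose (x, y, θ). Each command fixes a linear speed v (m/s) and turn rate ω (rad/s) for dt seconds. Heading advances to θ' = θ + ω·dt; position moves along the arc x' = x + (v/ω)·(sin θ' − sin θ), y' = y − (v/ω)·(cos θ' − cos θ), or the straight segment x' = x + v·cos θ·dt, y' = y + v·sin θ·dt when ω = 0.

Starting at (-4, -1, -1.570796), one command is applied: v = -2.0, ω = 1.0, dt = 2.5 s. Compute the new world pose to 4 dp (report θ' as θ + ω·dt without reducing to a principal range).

θ' = -1.5708 + 1.0·2.5 = 0.9292
R = v/ω = -2.0/1.0 = -2.0000
x' = -4 + -2.0000·(sin 0.9292 − sin -1.5708) = -7.6023
y' = -1 − -2.0000·(cos 0.9292 − cos -1.5708) = 0.1969

(-7.6023, 0.1969, 0.9292)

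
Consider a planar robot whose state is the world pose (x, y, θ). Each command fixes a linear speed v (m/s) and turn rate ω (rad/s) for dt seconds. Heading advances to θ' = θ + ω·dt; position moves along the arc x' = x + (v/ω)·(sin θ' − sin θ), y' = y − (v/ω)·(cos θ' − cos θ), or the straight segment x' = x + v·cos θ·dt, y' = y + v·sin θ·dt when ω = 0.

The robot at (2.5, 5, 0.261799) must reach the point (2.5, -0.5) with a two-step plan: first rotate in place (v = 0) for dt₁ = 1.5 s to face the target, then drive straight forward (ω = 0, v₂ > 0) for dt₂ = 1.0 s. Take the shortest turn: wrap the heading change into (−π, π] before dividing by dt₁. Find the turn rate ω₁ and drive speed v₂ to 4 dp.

heading to target = atan2(-0.5−5, 2.5−2.5) = -1.5708
Δθ = wrap(-1.5708 − 0.2618) = -1.8326; ω₁ = Δθ/dt₁ = -1.2217
distance = √((2.5−2.5)² + (-0.5−5)²) = 5.5000; v₂ = distance/dt₂ = 5.5000

ω₁ = -1.2217, v₂ = 5.5000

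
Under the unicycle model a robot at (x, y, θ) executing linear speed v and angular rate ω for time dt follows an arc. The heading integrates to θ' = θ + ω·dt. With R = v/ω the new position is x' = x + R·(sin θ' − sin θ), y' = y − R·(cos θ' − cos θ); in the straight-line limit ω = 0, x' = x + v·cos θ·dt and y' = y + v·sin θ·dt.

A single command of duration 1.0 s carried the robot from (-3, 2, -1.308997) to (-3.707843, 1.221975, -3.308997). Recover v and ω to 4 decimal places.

v = 1.2500, ω = -2.0000

Δθ = -3.308997 − -1.308997 = -2.000000
ω = Δθ/dt = -2.000000/1.0 = -2.0000
R = −Δy/(cos θ' − cos θ) = -0.6250
v = R·ω = -0.6250·-2.0000 = 1.2500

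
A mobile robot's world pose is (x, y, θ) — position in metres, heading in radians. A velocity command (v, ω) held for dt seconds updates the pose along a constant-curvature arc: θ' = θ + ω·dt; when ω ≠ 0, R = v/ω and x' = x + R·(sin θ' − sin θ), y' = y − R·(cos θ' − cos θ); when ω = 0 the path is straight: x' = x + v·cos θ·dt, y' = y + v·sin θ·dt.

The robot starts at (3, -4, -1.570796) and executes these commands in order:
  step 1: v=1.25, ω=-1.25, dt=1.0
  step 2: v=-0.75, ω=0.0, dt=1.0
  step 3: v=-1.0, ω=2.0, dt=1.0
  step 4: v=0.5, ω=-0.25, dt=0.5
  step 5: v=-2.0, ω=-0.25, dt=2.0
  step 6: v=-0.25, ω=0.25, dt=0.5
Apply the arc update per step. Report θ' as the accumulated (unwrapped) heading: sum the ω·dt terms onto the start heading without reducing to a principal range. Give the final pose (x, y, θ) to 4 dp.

step 1: θ'=-2.8208 (R=-1.0000) → pose (2.3153, -4.9490, -2.8208)
step 2: θ'=-2.8208 (straight) → pose (3.0271, -4.7125, -2.8208)
step 3: θ'=-0.8208 (R=-0.5000) → pose (3.2352, -3.8972, -0.8208)
step 4: θ'=-0.9458 (R=-2.0000) → pose (3.3938, -4.0903, -0.9458)
step 5: θ'=-1.4458 (R=8.0000) → pose (1.9439, -0.4069, -1.4458)
step 6: θ'=-1.3208 (R=-1.0000) → pose (1.9206, -0.2842, -1.3208)

(1.9206, -0.2842, -1.3208)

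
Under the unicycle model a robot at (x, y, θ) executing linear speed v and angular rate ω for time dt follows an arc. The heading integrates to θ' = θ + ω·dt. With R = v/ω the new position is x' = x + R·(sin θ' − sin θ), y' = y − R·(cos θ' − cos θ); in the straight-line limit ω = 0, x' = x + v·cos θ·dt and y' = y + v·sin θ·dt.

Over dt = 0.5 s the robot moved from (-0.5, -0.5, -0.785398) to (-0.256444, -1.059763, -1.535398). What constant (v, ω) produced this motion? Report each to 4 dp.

v = 1.2500, ω = -1.5000

Δθ = -1.535398 − -0.785398 = -0.750000
ω = Δθ/dt = -0.750000/0.5 = -1.5000
R = −Δy/(cos θ' − cos θ) = -0.8333
v = R·ω = -0.8333·-1.5000 = 1.2500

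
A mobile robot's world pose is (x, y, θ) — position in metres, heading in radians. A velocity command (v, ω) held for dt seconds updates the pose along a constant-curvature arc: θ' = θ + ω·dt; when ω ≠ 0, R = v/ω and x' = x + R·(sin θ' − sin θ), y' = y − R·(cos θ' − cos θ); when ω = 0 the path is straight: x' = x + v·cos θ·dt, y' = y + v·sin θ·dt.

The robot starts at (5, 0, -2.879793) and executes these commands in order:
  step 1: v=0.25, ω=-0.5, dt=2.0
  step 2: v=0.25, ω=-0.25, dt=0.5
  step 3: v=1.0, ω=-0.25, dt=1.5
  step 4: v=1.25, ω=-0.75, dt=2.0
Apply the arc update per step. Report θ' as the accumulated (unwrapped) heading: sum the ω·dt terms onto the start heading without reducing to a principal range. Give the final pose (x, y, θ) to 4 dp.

step 1: θ'=-3.8798 (R=-0.5000) → pose (4.5341, 0.1131, -3.8798)
step 2: θ'=-4.0048 (R=-1.0000) → pose (4.4471, 0.2028, -4.0048)
step 3: θ'=-4.3798 (R=-4.0000) → pose (3.7061, 1.4968, -4.3798)
step 4: θ'=-5.8798 (R=-1.6667) → pose (4.6272, 3.5739, -5.8798)

(4.6272, 3.5739, -5.8798)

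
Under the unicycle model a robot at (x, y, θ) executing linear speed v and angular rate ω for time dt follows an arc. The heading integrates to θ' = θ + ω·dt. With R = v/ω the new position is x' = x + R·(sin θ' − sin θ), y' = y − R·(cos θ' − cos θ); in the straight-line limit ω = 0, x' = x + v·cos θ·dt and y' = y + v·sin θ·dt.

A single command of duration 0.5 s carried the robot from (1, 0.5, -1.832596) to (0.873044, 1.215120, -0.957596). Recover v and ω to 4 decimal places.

Δθ = -0.957596 − -1.832596 = 0.875000
ω = Δθ/dt = 0.875000/0.5 = 1.7500
R = −Δy/(cos θ' − cos θ) = -0.8571
v = R·ω = -0.8571·1.7500 = -1.5000

v = -1.5000, ω = 1.7500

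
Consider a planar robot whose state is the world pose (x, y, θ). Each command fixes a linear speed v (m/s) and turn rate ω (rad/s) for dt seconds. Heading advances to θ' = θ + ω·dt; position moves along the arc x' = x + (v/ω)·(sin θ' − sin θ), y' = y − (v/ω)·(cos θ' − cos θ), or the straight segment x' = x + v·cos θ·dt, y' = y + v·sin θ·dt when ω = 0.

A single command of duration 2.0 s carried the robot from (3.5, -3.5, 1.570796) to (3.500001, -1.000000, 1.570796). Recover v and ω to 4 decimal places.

v = 1.2500, ω = 0.0000

Δθ = 1.570796 − 1.570796 = 0.000000
ω = Δθ/dt = 0.000000/2.0 = 0.0000
ω = 0 → v = (Δx·cos θ + Δy·sin θ)/dt = 1.2500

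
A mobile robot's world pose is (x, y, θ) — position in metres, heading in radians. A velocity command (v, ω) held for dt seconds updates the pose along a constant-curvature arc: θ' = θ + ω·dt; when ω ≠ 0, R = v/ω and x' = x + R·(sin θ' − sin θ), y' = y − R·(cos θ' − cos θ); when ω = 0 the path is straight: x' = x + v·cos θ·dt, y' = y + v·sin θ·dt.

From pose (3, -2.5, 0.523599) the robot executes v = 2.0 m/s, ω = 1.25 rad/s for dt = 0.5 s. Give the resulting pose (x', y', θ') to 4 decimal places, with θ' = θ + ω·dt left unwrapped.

θ' = 0.5236 + 1.25·0.5 = 1.1486
R = v/ω = 2.0/1.25 = 1.6000
x' = 3 + 1.6000·(sin 1.1486 − sin 0.5236) = 3.6595
y' = -2.5 − 1.6000·(cos 1.1486 − cos 0.5236) = -1.7700

(3.6595, -1.7700, 1.1486)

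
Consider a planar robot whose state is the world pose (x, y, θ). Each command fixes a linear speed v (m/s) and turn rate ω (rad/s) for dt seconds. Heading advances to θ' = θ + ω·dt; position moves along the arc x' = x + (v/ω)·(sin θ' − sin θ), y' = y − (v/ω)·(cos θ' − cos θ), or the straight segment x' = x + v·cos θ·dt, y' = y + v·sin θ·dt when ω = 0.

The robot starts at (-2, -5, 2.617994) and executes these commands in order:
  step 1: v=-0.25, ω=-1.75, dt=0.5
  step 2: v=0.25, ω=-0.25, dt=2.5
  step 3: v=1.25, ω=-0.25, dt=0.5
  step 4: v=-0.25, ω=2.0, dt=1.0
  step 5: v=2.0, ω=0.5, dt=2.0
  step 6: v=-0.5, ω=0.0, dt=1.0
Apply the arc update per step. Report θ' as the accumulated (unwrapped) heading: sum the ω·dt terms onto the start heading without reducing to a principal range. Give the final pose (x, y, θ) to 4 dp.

(-4.7223, -5.0829, 3.9930)

step 1: θ'=1.7430 (R=0.1429) → pose (-1.9307, -5.0992, 1.7430)
step 2: θ'=1.1180 (R=-1.0000) → pose (-1.8447, -4.4904, 1.1180)
step 3: θ'=0.9930 (R=-5.0000) → pose (-1.5369, -3.9469, 0.9930)
step 4: θ'=2.9930 (R=-0.1250) → pose (-1.4507, -4.1388, 2.9930)
step 5: θ'=3.9930 (R=4.0000) → pose (-5.0517, -5.4590, 3.9930)
step 6: θ'=3.9930 (straight) → pose (-4.7223, -5.0829, 3.9930)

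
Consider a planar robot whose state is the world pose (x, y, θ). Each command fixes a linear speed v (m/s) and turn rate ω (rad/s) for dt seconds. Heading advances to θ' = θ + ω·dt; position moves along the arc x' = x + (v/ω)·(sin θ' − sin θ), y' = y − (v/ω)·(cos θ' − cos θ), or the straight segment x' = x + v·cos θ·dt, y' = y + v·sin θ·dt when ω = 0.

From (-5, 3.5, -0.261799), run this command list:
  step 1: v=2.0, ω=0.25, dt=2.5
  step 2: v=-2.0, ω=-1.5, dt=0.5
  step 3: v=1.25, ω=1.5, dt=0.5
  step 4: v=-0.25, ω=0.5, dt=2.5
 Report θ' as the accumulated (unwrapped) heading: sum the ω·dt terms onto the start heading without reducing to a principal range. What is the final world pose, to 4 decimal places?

(-0.7755, 3.2650, 1.6132)

step 1: θ'=0.3632 (R=8.0000) → pose (-0.0873, 3.7493, 0.3632)
step 2: θ'=-0.3868 (R=1.3333) → pose (-1.0640, 3.7608, -0.3868)
step 3: θ'=0.3632 (R=0.8333) → pose (-0.4536, 3.7536, 0.3632)
step 4: θ'=1.6132 (R=-0.5000) → pose (-0.7755, 3.2650, 1.6132)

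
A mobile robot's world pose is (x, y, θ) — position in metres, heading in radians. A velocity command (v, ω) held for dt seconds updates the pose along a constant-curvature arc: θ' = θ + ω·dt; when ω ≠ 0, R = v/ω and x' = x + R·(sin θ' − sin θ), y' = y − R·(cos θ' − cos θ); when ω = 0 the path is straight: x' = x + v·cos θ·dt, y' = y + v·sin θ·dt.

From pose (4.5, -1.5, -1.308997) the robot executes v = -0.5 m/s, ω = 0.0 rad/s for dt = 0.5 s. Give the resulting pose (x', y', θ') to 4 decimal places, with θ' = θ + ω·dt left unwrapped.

(4.4353, -1.2585, -1.3090)

θ' = -1.3090 + 0.0·0.5 = -1.3090
ω = 0 → straight: x' = 4.5 + -0.5·cos(-1.3090)·0.5 = 4.4353
y' = -1.5 + -0.5·sin(-1.3090)·0.5 = -1.2585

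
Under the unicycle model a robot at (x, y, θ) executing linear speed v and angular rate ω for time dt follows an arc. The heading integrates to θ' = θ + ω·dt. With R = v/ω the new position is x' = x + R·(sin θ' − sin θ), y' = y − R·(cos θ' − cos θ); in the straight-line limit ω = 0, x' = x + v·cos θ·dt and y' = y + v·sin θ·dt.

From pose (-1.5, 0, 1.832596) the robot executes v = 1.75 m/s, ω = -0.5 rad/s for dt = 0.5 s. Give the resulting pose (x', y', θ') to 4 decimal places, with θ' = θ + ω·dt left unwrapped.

θ' = 1.8326 + -0.5·0.5 = 1.5826
R = v/ω = 1.75/-0.5 = -3.5000
x' = -1.5 + -3.5000·(sin 1.5826 − sin 1.8326) = -1.6190
y' = 0 − -3.5000·(cos 1.5826 − cos 1.8326) = 0.8646

(-1.6190, 0.8646, 1.5826)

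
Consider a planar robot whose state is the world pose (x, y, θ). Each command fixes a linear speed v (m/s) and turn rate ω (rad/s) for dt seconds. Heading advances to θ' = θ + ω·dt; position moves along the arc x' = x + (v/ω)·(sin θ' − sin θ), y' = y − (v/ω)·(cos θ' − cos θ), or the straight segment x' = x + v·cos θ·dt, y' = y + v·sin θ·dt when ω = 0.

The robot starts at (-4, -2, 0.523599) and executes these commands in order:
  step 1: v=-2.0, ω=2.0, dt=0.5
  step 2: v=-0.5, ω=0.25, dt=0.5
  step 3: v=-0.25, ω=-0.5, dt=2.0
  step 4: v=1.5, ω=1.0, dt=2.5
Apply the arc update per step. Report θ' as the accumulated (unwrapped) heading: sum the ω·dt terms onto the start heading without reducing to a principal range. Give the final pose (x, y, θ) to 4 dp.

(-5.6081, -0.8106, 3.1486)

step 1: θ'=1.5236 (R=-1.0000) → pose (-4.4989, -2.8188, 1.5236)
step 2: θ'=1.6486 (R=-2.0000) → pose (-4.4951, -3.0687, 1.6486)
step 3: θ'=0.6486 (R=0.5000) → pose (-4.6915, -3.5060, 0.6486)
step 4: θ'=3.1486 (R=1.5000) → pose (-5.6081, -0.8106, 3.1486)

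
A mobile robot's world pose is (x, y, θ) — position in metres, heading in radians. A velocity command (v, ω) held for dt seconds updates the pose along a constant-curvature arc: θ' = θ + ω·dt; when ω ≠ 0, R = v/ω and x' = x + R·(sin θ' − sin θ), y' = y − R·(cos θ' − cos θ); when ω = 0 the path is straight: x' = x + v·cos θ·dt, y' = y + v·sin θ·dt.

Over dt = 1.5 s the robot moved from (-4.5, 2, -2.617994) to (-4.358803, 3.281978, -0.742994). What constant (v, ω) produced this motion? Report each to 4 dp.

Δθ = -0.742994 − -2.617994 = 1.875000
ω = Δθ/dt = 1.875000/1.5 = 1.2500
R = −Δy/(cos θ' − cos θ) = -0.8000
v = R·ω = -0.8000·1.2500 = -1.0000

v = -1.0000, ω = 1.2500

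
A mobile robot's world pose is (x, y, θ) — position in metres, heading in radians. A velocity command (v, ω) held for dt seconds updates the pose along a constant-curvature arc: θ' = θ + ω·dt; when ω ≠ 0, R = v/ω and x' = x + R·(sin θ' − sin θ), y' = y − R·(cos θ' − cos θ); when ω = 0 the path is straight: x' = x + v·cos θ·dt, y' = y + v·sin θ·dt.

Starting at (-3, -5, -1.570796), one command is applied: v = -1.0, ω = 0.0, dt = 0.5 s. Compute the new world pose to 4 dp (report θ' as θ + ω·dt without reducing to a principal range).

θ' = -1.5708 + 0.0·0.5 = -1.5708
ω = 0 → straight: x' = -3 + -1.0·cos(-1.5708)·0.5 = -3.0000
y' = -5 + -1.0·sin(-1.5708)·0.5 = -4.5000

(-3.0000, -4.5000, -1.5708)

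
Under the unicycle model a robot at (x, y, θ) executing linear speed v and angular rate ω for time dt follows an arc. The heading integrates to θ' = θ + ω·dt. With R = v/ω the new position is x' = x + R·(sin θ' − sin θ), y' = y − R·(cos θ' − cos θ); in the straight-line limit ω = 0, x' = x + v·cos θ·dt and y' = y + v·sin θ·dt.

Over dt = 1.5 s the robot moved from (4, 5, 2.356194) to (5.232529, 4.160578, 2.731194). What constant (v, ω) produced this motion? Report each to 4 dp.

Δθ = 2.731194 − 2.356194 = 0.375000
ω = Δθ/dt = 0.375000/1.5 = 0.2500
R = Δx/(sin θ' − sin θ) = -4.0000
v = R·ω = -4.0000·0.2500 = -1.0000

v = -1.0000, ω = 0.2500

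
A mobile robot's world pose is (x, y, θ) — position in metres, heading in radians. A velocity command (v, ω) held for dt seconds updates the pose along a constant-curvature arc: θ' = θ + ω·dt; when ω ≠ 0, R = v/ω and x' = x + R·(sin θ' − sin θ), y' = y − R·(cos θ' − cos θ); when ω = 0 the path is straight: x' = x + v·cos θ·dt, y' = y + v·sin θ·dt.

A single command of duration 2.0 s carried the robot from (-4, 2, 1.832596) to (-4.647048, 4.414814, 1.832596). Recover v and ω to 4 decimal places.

v = 1.2500, ω = 0.0000

Δθ = 1.832596 − 1.832596 = 0.000000
ω = Δθ/dt = 0.000000/2.0 = 0.0000
ω = 0 → v = (Δx·cos θ + Δy·sin θ)/dt = 1.2500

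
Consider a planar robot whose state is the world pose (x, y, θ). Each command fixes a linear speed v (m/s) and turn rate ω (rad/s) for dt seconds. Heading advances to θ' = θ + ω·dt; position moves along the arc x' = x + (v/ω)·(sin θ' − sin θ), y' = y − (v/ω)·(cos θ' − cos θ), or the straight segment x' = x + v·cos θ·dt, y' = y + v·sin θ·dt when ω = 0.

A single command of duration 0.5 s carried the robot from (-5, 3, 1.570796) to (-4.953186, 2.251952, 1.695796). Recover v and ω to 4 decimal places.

Δθ = 1.695796 − 1.570796 = 0.125000
ω = Δθ/dt = 0.125000/0.5 = 0.2500
R = −Δy/(cos θ' − cos θ) = -6.0000
v = R·ω = -6.0000·0.2500 = -1.5000

v = -1.5000, ω = 0.2500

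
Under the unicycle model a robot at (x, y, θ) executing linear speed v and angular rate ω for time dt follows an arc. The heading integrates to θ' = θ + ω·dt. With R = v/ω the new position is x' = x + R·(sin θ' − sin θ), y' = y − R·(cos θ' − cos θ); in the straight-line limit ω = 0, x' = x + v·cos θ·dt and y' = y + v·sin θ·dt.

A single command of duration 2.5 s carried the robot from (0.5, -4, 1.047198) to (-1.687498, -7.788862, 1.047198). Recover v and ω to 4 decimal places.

v = -1.7500, ω = 0.0000

Δθ = 1.047198 − 1.047198 = 0.000000
ω = Δθ/dt = 0.000000/2.5 = 0.0000
ω = 0 → v = (Δx·cos θ + Δy·sin θ)/dt = -1.7500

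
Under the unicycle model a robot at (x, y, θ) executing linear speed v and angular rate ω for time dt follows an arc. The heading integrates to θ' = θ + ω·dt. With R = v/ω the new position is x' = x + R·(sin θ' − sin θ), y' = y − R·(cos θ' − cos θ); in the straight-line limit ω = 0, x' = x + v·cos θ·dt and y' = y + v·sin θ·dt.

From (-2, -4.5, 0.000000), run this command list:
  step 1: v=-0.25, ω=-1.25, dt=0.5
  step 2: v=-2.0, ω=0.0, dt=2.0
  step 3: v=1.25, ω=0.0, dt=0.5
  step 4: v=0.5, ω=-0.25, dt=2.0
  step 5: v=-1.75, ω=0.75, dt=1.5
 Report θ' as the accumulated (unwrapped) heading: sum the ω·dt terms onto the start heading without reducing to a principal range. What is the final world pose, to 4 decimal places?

step 1: θ'=-0.6250 (R=0.2000) → pose (-2.1170, -4.4622, -0.6250)
step 2: θ'=-0.6250 (straight) → pose (-5.3609, -2.1218, -0.6250)
step 3: θ'=-0.6250 (straight) → pose (-4.8540, -2.4875, -0.6250)
step 4: θ'=-1.1250 (R=-2.0000) → pose (-4.2197, -3.2471, -1.1250)
step 5: θ'=0.0000 (R=-2.3333) → pose (-6.3250, -1.9198, 0.0000)

(-6.3250, -1.9198, 0.0000)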